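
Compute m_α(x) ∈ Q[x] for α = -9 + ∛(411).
m_α(x) = x^3 + 27x^2 + 243x + 318

Set β = α + 9 = ∛(411), so β^3 = 411. Then (α + 9)^3 - 411 = 0, i.e. α is a root of g(x) = (x + 9)^3 - 411 = x^3 + 27x^2 + 243x + 318. Since g(x) = h(x + 9) where h(x) = x^3 - 411, and h is irreducible over Q (because 411 is not a perfect cube, so h has no rational root, and a monic cubic with no rational root is irreducible), g is also irreducible (irreducibility is preserved under the substitution x → x + 9). Hence m_α(x) = x^3 + 27x^2 + 243x + 318.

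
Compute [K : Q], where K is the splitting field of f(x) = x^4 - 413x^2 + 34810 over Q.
[K : Q] = 4

Solving the quadratic in x^2: x^2 = (413 ± √(413^2 - 4·34810))/2 = (413 ± √31329)/2 = (413 ± 177)/2, giving x^2 = 118 or x^2 = 295. So f(x) = (x^2 - 118)(x^2 - 295) and the roots of f are ±√118, ±√295. Hence the splitting field is K = Q(√118, √295). Since 118 and 295 are distinct squarefree integers > 1, their product 34810 is not a perfect square, so √295 ∉ Q(√118). By the tower law [K:Q] = [Q(√118,√295):Q(√118)] · [Q(√118):Q] = 2 · 2 = 4.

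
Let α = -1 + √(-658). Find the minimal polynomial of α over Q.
m_α(x) = x^2 + 2x + 659

From α + 1 = √(-658), squaring gives (α + 1)^2 = -658, i.e. α^2 + 2α + 1 = -658, so α^2 + 2α + 659 = 0. The discriminant of x^2 + 2x + 659 is (2)^2 - 4·(659) = 4 - 2636 = -2632, and 4·(-658) is not a perfect square in Q since -658 is squarefree and ≠ 1. Hence x^2 + 2x + 659 is irreducible over Q and is the minimal polynomial of α.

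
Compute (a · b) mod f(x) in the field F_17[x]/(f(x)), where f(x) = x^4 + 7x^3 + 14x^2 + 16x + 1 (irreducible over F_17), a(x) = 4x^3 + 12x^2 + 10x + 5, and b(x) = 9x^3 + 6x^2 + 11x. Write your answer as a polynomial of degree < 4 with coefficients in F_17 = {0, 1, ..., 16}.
a · b ≡ 12x^3 + 12x^2 + 3x + 2 (mod f(x))

Multiply in F_17[x]: a(x)·b(x) = (4x^3 + 12x^2 + 10x + 5)·(9x^3 + 6x^2 + 11x) = 2x^6 + 13x^5 + 2x^4 + 16x^3 + 4x^2 + 4x. This has degree ≥ 4, so divide by f(x) over F_17: 2x^6 + 13x^5 + 2x^4 + 16x^3 + 4x^2 + 4x = (2x^2 + 16x + 15)·(x^4 + 7x^3 + 14x^2 + 16x + 1) + (12x^3 + 12x^2 + 3x + 2). Hence a·b ≡ 12x^3 + 12x^2 + 3x + 2 (mod f). (F_17[x]/(f) is a field with 17^4 = 83521 elements since f is irreducible of degree 4.)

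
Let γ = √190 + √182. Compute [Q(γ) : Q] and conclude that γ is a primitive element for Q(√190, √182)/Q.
[Q(γ) : Q] = 4 (equivalently, Q(γ) = Q(√190, √182))

Obviously Q(γ) ⊆ Q(√190, √182), and [Q(√190, √182):Q] = 4 (since 190, 182 are distinct squarefree integers > 1 with 34580 not a perfect square). To show equality we compute the minimal polynomial of γ. From γ = √190 + √182: γ^2 = 190 + 2√(34580) + 182 = 372 + 2√(34580), so γ^2 - 372 = 2√(34580); squaring, (γ^2 - 372)^2 = 4·34580, i.e. γ^4 - 744γ^2 + 138384 - 138320 = 0, i.e. γ^4 - 744γ^2 + 64 = 0. So γ is a root of x^4 - 744x^2 + 64. This polynomial is irreducible over Q: it has no rational root (each ±√190 ± √182 is irrational), and any factorization into two quadratics over Q would force √(34580) ∈ Q (pairing opposite roots) or √190, √182 ∈ Q (other pairings), all impossible. Hence [Q(γ):Q] = 4 = [Q(√190, √182):Q], so Q(γ) = Q(√190, √182).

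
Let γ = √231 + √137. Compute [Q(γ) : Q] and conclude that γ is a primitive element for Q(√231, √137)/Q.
[Q(γ) : Q] = 4 (equivalently, Q(γ) = Q(√231, √137))

Obviously Q(γ) ⊆ Q(√231, √137), and [Q(√231, √137):Q] = 4 (since 231, 137 are distinct squarefree integers > 1 with 31647 not a perfect square). To show equality we compute the minimal polynomial of γ. From γ = √231 + √137: γ^2 = 231 + 2√(31647) + 137 = 368 + 2√(31647), so γ^2 - 368 = 2√(31647); squaring, (γ^2 - 368)^2 = 4·31647, i.e. γ^4 - 736γ^2 + 135424 - 126588 = 0, i.e. γ^4 - 736γ^2 + 8836 = 0. So γ is a root of x^4 - 736x^2 + 8836. This polynomial is irreducible over Q: it has no rational root (each ±√231 ± √137 is irrational), and any factorization into two quadratics over Q would force √(31647) ∈ Q (pairing opposite roots) or √231, √137 ∈ Q (other pairings), all impossible. Hence [Q(γ):Q] = 4 = [Q(√231, √137):Q], so Q(γ) = Q(√231, √137).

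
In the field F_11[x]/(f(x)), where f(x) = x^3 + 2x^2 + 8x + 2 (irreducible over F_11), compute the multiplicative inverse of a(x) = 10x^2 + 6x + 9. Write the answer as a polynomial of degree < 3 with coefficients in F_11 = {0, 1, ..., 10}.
a(x)^(-1) ≡ 8x^2 + 3x + 10 (mod f(x))

Since f is irreducible over F_11, F_11[x]/(f) is a field and a(x) ≠ 0 has an inverse. Apply the extended Euclidean algorithm to f(x) and a(x) in F_11[x]: f(x) = (10x + 3)·a(x) + (10x + 8);  a(x) = (x + 2)·(10x + 8) + (4). The last nonzero remainder is the constant 4 = gcd(f, a) in F_11. Back-substituting through the division chain expresses 4 = s(x)·a(x) + t(x)·f(x) with s(x) ≡ 10x^2 + x + 7 (mod f), so (10x^2 + x + 7)·a(x) ≡ 4 (mod f). Multiplying by 4^(-1) ≡ 3 in F_11 gives a(x)^(-1) ≡ 3·(10x^2 + x + 7) ≡ 8x^2 + 3x + 10 (mod f). Check: (10x^2 + 6x + 9)·(8x^2 + 3x + 10) = 3x^4 + x^3 + 3x^2 + 10x + 2 ≡ 1 (mod x^3 + 2x^2 + 8x + 2).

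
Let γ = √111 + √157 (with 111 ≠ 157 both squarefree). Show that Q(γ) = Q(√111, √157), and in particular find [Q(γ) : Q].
[Q(γ) : Q] = 4 (equivalently, Q(γ) = Q(√111, √157))

Obviously Q(γ) ⊆ Q(√111, √157), and [Q(√111, √157):Q] = 4 (since 111, 157 are distinct squarefree integers > 1 with 17427 not a perfect square). To show equality we compute the minimal polynomial of γ. From γ = √111 + √157: γ^2 = 111 + 2√(17427) + 157 = 268 + 2√(17427), so γ^2 - 268 = 2√(17427); squaring, (γ^2 - 268)^2 = 4·17427, i.e. γ^4 - 536γ^2 + 71824 - 69708 = 0, i.e. γ^4 - 536γ^2 + 2116 = 0. So γ is a root of x^4 - 536x^2 + 2116. This polynomial is irreducible over Q: it has no rational root (each ±√111 ± √157 is irrational), and any factorization into two quadratics over Q would force √(17427) ∈ Q (pairing opposite roots) or √111, √157 ∈ Q (other pairings), all impossible. Hence [Q(γ):Q] = 4 = [Q(√111, √157):Q], so Q(γ) = Q(√111, √157).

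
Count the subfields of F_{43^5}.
F_{43^5} has 2 subfields

The subfields of F_{p^n} are exactly the fields F_{p^d} for d | n (each is the fixed field of the unique index-d subgroup of Gal(F_{p^n}/F_p) ≅ Z/nZ). The divisors of n = 5 are {1, 5}, giving 2 subfields: F_{43^1}, F_{43^5}.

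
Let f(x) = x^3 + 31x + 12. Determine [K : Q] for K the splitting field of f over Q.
[K : Q] = 6

By the rational root test, any rational root of the monic integer polynomial f(x) = x^3 + 31x + 12 must be an integer dividing the constant term 12, i.e. one of ±{1, 2, 3, 4, 6, 12}. Evaluating: f(1) = 44, f(-1) = -20, f(2) = 82, f(-2) = -58, f(3) = 132, f(-3) = -108, f(4) = 200, f(-4) = -176, f(6) = 414, f(-6) = -390, f(12) = 2112, f(-12) = -2088; none is 0, so f has no rational root and is therefore irreducible over Q (a cubic with no linear factor over a field is irreducible). For an irreducible cubic, the Galois group is A_3 or S_3 according as the discriminant disc(f) = -4a^3 - 27b^2 = -4·(31)^3 - 27·(12)^2 = -123052 is or is not a square in Q. Here disc(f) = -123052 is not a perfect square in Q, so the Galois group of f over Q is not contained in A_3 and must be all of S_3. The splitting field has degree |S_3| = 6 over Q, so [K : Q] = 6.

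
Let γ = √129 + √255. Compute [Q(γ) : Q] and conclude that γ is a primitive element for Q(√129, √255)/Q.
[Q(γ) : Q] = 4 (equivalently, Q(γ) = Q(√129, √255))

Obviously Q(γ) ⊆ Q(√129, √255), and [Q(√129, √255):Q] = 4 (since 129, 255 are distinct squarefree integers > 1 with 32895 not a perfect square). To show equality we compute the minimal polynomial of γ. From γ = √129 + √255: γ^2 = 129 + 2√(32895) + 255 = 384 + 2√(32895), so γ^2 - 384 = 2√(32895); squaring, (γ^2 - 384)^2 = 4·32895, i.e. γ^4 - 768γ^2 + 147456 - 131580 = 0, i.e. γ^4 - 768γ^2 + 15876 = 0. So γ is a root of x^4 - 768x^2 + 15876. This polynomial is irreducible over Q: it has no rational root (each ±√129 ± √255 is irrational), and any factorization into two quadratics over Q would force √(32895) ∈ Q (pairing opposite roots) or √129, √255 ∈ Q (other pairings), all impossible. Hence [Q(γ):Q] = 4 = [Q(√129, √255):Q], so Q(γ) = Q(√129, √255).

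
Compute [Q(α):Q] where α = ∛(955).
[Q(α):Q] = 3

The minimal polynomial of α is x^3 - 955, irreducible over Q since 955 is not a perfect cube (so x^3 - 955 has no rational root). Hence [Q(α):Q] = deg(m_α) = 3.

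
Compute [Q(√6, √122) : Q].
[Q(√6, √122) : Q] = 4

[Q(√6):Q] = 2 (min poly x^2 - 6, irreducible since 6 is squarefree > 1). For the top step, suppose √122 ∈ Q(√6), say √122 = c + d√6 with c, d ∈ Q. Squaring: 122 = c^2 + 6d^2 + 2cd√6. Since √6 ∉ Q this forces 2cd = 0. If d = 0 then √122 = c ∈ Q, contradicting 122 squarefree > 1. If c = 0 then 122 = 6d^2, so 6·122 = (6d)^2 is a perfect square in Q — but 6·122 = 732 is not a perfect square (since 6 and 122 are distinct squarefree integers). Contradiction. Hence √122 ∉ Q(√6), so x^2 - 122 stays irreducible over Q(√6) and [Q(√6, √122) : Q(√6)] = 2. By the tower law, [Q(√6, √122) : Q] = 2 · 2 = 4.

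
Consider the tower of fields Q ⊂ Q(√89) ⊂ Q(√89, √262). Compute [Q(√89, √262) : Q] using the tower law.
[Q(√89, √262) : Q] = 4

[Q(√89):Q] = 2 (min poly x^2 - 89, irreducible since 89 is squarefree > 1). For the top step, suppose √262 ∈ Q(√89), say √262 = c + d√89 with c, d ∈ Q. Squaring: 262 = c^2 + 89d^2 + 2cd√89. Since √89 ∉ Q this forces 2cd = 0. If d = 0 then √262 = c ∈ Q, contradicting 262 squarefree > 1. If c = 0 then 262 = 89d^2, so 89·262 = (89d)^2 is a perfect square in Q — but 89·262 = 23318 is not a perfect square (since 89 and 262 are distinct squarefree integers). Contradiction. Hence √262 ∉ Q(√89), so x^2 - 262 stays irreducible over Q(√89) and [Q(√89, √262) : Q(√89)] = 2. By the tower law, [Q(√89, √262) : Q] = 2 · 2 = 4.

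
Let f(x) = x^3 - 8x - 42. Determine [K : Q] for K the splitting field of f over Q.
[K : Q] = 6

By the rational root test, any rational root of the monic integer polynomial f(x) = x^3 - 8x - 42 must be an integer dividing the constant term -42, i.e. one of ±{1, 2, 3, 6, 7, 14, 21, 42}. Evaluating: f(1) = -49, f(-1) = -35, f(2) = -50, f(-2) = -34, f(3) = -39, f(-3) = -45, f(6) = 126, f(-6) = -210, f(7) = 245, f(-7) = -329, f(14) = 2590, f(-14) = -2674, f(21) = 9051, f(-21) = -9135, f(42) = 73710, f(-42) = -73794; none is 0, so f has no rational root and is therefore irreducible over Q (a cubic with no linear factor over a field is irreducible). For an irreducible cubic, the Galois group is A_3 or S_3 according as the discriminant disc(f) = -4a^3 - 27b^2 = -4·(-8)^3 - 27·(-42)^2 = -45580 is or is not a square in Q. Here disc(f) = -45580 is not a perfect square in Q, so the Galois group of f over Q is not contained in A_3 and must be all of S_3. The splitting field has degree |S_3| = 6 over Q, so [K : Q] = 6.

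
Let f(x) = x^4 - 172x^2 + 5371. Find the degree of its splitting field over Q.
[K : Q] = 4

Solving the quadratic in x^2: x^2 = (172 ± √(172^2 - 4·5371))/2 = (172 ± √8100)/2 = (172 ± 90)/2, giving x^2 = 131 or x^2 = 41. So f(x) = (x^2 - 131)(x^2 - 41) and the roots of f are ±√131, ±√41. Hence the splitting field is K = Q(√131, √41). Since 131 and 41 are distinct squarefree integers > 1, their product 5371 is not a perfect square, so √41 ∉ Q(√131). By the tower law [K:Q] = [Q(√131,√41):Q(√131)] · [Q(√131):Q] = 2 · 2 = 4.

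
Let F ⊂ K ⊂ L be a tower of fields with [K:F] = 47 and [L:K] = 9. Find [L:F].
[L:F] = 423

The tower law says that for any tower of field extensions F ⊂ K ⊂ L with finite degrees, [L:F] = [L:K] · [K:F]. Here this gives [L:F] = 9 · 47 = 423.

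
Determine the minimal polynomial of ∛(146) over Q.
m_α(x) = x^3 - 146

α satisfies α^3 = 146, so x^3 - 146 annihilates α. By the rational root test, a rational root p/q (in lowest terms) of x^3 - 146 would satisfy p^3 = 146 q^3, forcing q = 1 and p^3 = 146; but 146 is not a perfect cube, contradiction. A monic cubic over Q with no rational root is irreducible (any nontrivial factorization would include a linear factor). Hence x^3 - 146 is the minimal polynomial of α, and in particular [Q(α):Q] = 3.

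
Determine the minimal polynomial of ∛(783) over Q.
m_α(x) = x^3 - 783

α satisfies α^3 = 783, so x^3 - 783 annihilates α. By the rational root test, a rational root p/q (in lowest terms) of x^3 - 783 would satisfy p^3 = 783 q^3, forcing q = 1 and p^3 = 783; but 783 is not a perfect cube, contradiction. A monic cubic over Q with no rational root is irreducible (any nontrivial factorization would include a linear factor). Hence x^3 - 783 is the minimal polynomial of α, and in particular [Q(α):Q] = 3.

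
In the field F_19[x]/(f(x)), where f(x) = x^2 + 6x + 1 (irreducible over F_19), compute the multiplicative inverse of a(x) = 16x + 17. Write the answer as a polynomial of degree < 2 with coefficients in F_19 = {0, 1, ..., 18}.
a(x)^(-1) ≡ 4x + 15 (mod f(x))

Since f is irreducible over F_19, F_19[x]/(f) is a field and a(x) ≠ 0 has an inverse. Apply the extended Euclidean algorithm to f(x) and a(x) in F_19[x]: f(x) = (6x + 13)·a(x) + (8). The last nonzero remainder is the constant 8 = gcd(f, a) in F_19. Back-substituting through the division chain expresses 8 = s(x)·a(x) + t(x)·f(x) with s(x) ≡ 13x + 6 (mod f), so (13x + 6)·a(x) ≡ 8 (mod f). Multiplying by 8^(-1) ≡ 12 in F_19 gives a(x)^(-1) ≡ 12·(13x + 6) ≡ 4x + 15 (mod f). Check: (16x + 17)·(4x + 15) = 7x^2 + 4x + 8 ≡ 1 (mod x^2 + 6x + 1).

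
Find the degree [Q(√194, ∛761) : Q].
[Q(√194, ∛761) : Q] = 6

Let L = Q(√194, ∛761). Since Q(√194) ⊂ L and [Q(√194):Q] = 2, the tower law gives 2 | [L:Q]. Likewise Q(∛761) ⊂ L with [Q(∛761):Q] = 3 (because 761 is not a perfect cube), so 3 | [L:Q]. As gcd(2,3) = 1, [L:Q] is divisible by 6. Conversely L is generated over Q by √194 and ∛761, so [L:Q] ≤ 2·3 = 6. Therefore [Q(√194, ∛761) : Q] = 6.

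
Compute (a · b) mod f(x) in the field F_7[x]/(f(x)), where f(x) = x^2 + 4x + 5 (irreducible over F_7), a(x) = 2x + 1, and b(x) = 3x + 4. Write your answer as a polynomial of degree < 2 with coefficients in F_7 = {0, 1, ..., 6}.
a · b ≡ x + 2 (mod f(x))

Multiply in F_7[x]: a(x)·b(x) = (2x + 1)·(3x + 4) = 6x^2 + 4x + 4. This has degree ≥ 2, so divide by f(x) over F_7: 6x^2 + 4x + 4 = (6)·(x^2 + 4x + 5) + (x + 2). Hence a·b ≡ x + 2 (mod f). (F_7[x]/(f) is a field with 7^2 = 49 elements since f is irreducible of degree 2.)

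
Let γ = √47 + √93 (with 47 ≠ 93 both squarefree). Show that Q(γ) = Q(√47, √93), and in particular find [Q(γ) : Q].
[Q(γ) : Q] = 4 (equivalently, Q(γ) = Q(√47, √93))

Obviously Q(γ) ⊆ Q(√47, √93), and [Q(√47, √93):Q] = 4 (since 47, 93 are distinct squarefree integers > 1 with 4371 not a perfect square). To show equality we compute the minimal polynomial of γ. From γ = √47 + √93: γ^2 = 47 + 2√(4371) + 93 = 140 + 2√(4371), so γ^2 - 140 = 2√(4371); squaring, (γ^2 - 140)^2 = 4·4371, i.e. γ^4 - 280γ^2 + 19600 - 17484 = 0, i.e. γ^4 - 280γ^2 + 2116 = 0. So γ is a root of x^4 - 280x^2 + 2116. This polynomial is irreducible over Q: it has no rational root (each ±√47 ± √93 is irrational), and any factorization into two quadratics over Q would force √(4371) ∈ Q (pairing opposite roots) or √47, √93 ∈ Q (other pairings), all impossible. Hence [Q(γ):Q] = 4 = [Q(√47, √93):Q], so Q(γ) = Q(√47, √93).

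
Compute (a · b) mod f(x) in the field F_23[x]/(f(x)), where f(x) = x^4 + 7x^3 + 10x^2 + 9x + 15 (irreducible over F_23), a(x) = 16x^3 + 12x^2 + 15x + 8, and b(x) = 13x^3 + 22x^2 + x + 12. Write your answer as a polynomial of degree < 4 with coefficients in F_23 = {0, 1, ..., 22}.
a · b ≡ 8x^3 + 11x^2 + 18x + 2 (mod f(x))

Multiply in F_23[x]: a(x)·b(x) = (16x^3 + 12x^2 + 15x + 8)·(13x^3 + 22x^2 + x + 12) = x^6 + 2x^5 + 15x^4 + 17x^3 + 13x^2 + 4x + 4. This has degree ≥ 4, so divide by f(x) over F_23: x^6 + 2x^5 + 15x^4 + 17x^3 + 13x^2 + 4x + 4 = (x^2 + 18x + 17)·(x^4 + 7x^3 + 10x^2 + 9x + 15) + (8x^3 + 11x^2 + 18x + 2). Hence a·b ≡ 8x^3 + 11x^2 + 18x + 2 (mod f). (F_23[x]/(f) is a field with 23^4 = 279841 elements since f is irreducible of degree 4.)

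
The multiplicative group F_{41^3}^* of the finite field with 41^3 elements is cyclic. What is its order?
|F_{41^3}^*| = 68920

F_{41^3} has 41^3 = 68921 elements; its multiplicative group consists of all nonzero elements, so |F_{41^3}^*| = 68921 - 1 = 68920. (It is cyclic since any finite subgroup of the multiplicative group of a field is cyclic.)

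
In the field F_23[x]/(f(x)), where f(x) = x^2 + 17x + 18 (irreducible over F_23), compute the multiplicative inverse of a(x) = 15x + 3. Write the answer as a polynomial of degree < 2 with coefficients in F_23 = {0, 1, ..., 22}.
a(x)^(-1) ≡ 20x + 14 (mod f(x))

Since f is irreducible over F_23, F_23[x]/(f) is a field and a(x) ≠ 0 has an inverse. Apply the extended Euclidean algorithm to f(x) and a(x) in F_23[x]: f(x) = (20x + 14)·a(x) + (22). The last nonzero remainder is the constant 22 = gcd(f, a) in F_23. Back-substituting through the division chain expresses 22 = s(x)·a(x) + t(x)·f(x) with s(x) ≡ 3x + 9 (mod f), so (3x + 9)·a(x) ≡ 22 (mod f). Multiplying by 22^(-1) ≡ 22 in F_23 gives a(x)^(-1) ≡ 22·(3x + 9) ≡ 20x + 14 (mod f). Check: (15x + 3)·(20x + 14) = x^2 + 17x + 19 ≡ 1 (mod x^2 + 17x + 18).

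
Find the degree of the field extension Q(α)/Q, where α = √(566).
[Q(α):Q] = 2

[Q(α):Q] equals the degree of the minimal polynomial of α. Here α^2 = 566 and x^2 - 566 is irreducible (d = 566 is squarefree, ≠ 1, hence not a square), so deg(m_α) = 2. Thus [Q(α):Q] = 2.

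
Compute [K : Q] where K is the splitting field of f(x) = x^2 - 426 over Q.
[K : Q] = 2

f(x) = x^2 - 426 factors as (x - √426)(x + √426). The splitting field is K = Q(√426). Since 426 is squarefree and > 1, it is not a perfect square, so x^2 - 426 is irreducible over Q and [Q(√426) : Q] = 2. Hence [K : Q] = 2.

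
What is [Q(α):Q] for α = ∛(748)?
[Q(α):Q] = 3

The minimal polynomial of α is x^3 - 748, irreducible over Q since 748 is not a perfect cube (so x^3 - 748 has no rational root). Hence [Q(α):Q] = deg(m_α) = 3.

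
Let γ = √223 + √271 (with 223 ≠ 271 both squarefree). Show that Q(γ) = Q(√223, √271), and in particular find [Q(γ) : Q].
[Q(γ) : Q] = 4 (equivalently, Q(γ) = Q(√223, √271))

Obviously Q(γ) ⊆ Q(√223, √271), and [Q(√223, √271):Q] = 4 (since 223, 271 are distinct squarefree integers > 1 with 60433 not a perfect square). To show equality we compute the minimal polynomial of γ. From γ = √223 + √271: γ^2 = 223 + 2√(60433) + 271 = 494 + 2√(60433), so γ^2 - 494 = 2√(60433); squaring, (γ^2 - 494)^2 = 4·60433, i.e. γ^4 - 988γ^2 + 244036 - 241732 = 0, i.e. γ^4 - 988γ^2 + 2304 = 0. So γ is a root of x^4 - 988x^2 + 2304. This polynomial is irreducible over Q: it has no rational root (each ±√223 ± √271 is irrational), and any factorization into two quadratics over Q would force √(60433) ∈ Q (pairing opposite roots) or √223, √271 ∈ Q (other pairings), all impossible. Hence [Q(γ):Q] = 4 = [Q(√223, √271):Q], so Q(γ) = Q(√223, √271).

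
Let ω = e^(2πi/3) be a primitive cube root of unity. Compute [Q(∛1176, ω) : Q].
[Q(∛1176, ω) : Q] = 6

[Q(∛1176):Q] = 3 (min poly x^3 - 1176, irreducible since 1176 is not a perfect cube). [Q(ω):Q] = 2 (min poly x^2 + x + 1). Since Q(∛1176) ⊂ R and ω ∉ R, we have ω ∉ Q(∛1176), so x^2 + x + 1 remains irreducible over Q(∛1176) and [Q(∛1176, ω) : Q(∛1176)] = 2. By the tower law, [Q(∛1176, ω) : Q] = 3 · 2 = 6. (In fact Q(∛1176, ω) is the splitting field of x^3 - 1176 over Q.)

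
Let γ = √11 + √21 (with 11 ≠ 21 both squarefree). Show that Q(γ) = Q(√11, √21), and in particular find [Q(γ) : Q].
[Q(γ) : Q] = 4 (equivalently, Q(γ) = Q(√11, √21))

Obviously Q(γ) ⊆ Q(√11, √21), and [Q(√11, √21):Q] = 4 (since 11, 21 are distinct squarefree integers > 1 with 231 not a perfect square). To show equality we compute the minimal polynomial of γ. From γ = √11 + √21: γ^2 = 11 + 2√(231) + 21 = 32 + 2√(231), so γ^2 - 32 = 2√(231); squaring, (γ^2 - 32)^2 = 4·231, i.e. γ^4 - 64γ^2 + 1024 - 924 = 0, i.e. γ^4 - 64γ^2 + 100 = 0. So γ is a root of x^4 - 64x^2 + 100. This polynomial is irreducible over Q: it has no rational root (each ±√11 ± √21 is irrational), and any factorization into two quadratics over Q would force √(231) ∈ Q (pairing opposite roots) or √11, √21 ∈ Q (other pairings), all impossible. Hence [Q(γ):Q] = 4 = [Q(√11, √21):Q], so Q(γ) = Q(√11, √21).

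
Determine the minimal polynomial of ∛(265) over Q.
m_α(x) = x^3 - 265

α satisfies α^3 = 265, so x^3 - 265 annihilates α. By the rational root test, a rational root p/q (in lowest terms) of x^3 - 265 would satisfy p^3 = 265 q^3, forcing q = 1 and p^3 = 265; but 265 is not a perfect cube, contradiction. A monic cubic over Q with no rational root is irreducible (any nontrivial factorization would include a linear factor). Hence x^3 - 265 is the minimal polynomial of α, and in particular [Q(α):Q] = 3.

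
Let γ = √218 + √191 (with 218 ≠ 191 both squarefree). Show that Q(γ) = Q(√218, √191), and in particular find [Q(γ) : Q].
[Q(γ) : Q] = 4 (equivalently, Q(γ) = Q(√218, √191))

Obviously Q(γ) ⊆ Q(√218, √191), and [Q(√218, √191):Q] = 4 (since 218, 191 are distinct squarefree integers > 1 with 41638 not a perfect square). To show equality we compute the minimal polynomial of γ. From γ = √218 + √191: γ^2 = 218 + 2√(41638) + 191 = 409 + 2√(41638), so γ^2 - 409 = 2√(41638); squaring, (γ^2 - 409)^2 = 4·41638, i.e. γ^4 - 818γ^2 + 167281 - 166552 = 0, i.e. γ^4 - 818γ^2 + 729 = 0. So γ is a root of x^4 - 818x^2 + 729. This polynomial is irreducible over Q: it has no rational root (each ±√218 ± √191 is irrational), and any factorization into two quadratics over Q would force √(41638) ∈ Q (pairing opposite roots) or √218, √191 ∈ Q (other pairings), all impossible. Hence [Q(γ):Q] = 4 = [Q(√218, √191):Q], so Q(γ) = Q(√218, √191).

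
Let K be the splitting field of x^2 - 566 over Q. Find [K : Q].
[K : Q] = 2

f(x) = x^2 - 566 factors as (x - √566)(x + √566). The splitting field is K = Q(√566). Since 566 is squarefree and > 1, it is not a perfect square, so x^2 - 566 is irreducible over Q and [Q(√566) : Q] = 2. Hence [K : Q] = 2.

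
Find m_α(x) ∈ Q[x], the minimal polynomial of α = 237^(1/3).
m_α(x) = x^3 - 237

α satisfies α^3 = 237, so x^3 - 237 annihilates α. By the rational root test, a rational root p/q (in lowest terms) of x^3 - 237 would satisfy p^3 = 237 q^3, forcing q = 1 and p^3 = 237; but 237 is not a perfect cube, contradiction. A monic cubic over Q with no rational root is irreducible (any nontrivial factorization would include a linear factor). Hence x^3 - 237 is the minimal polynomial of α, and in particular [Q(α):Q] = 3.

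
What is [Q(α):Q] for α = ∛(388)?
[Q(α):Q] = 3

The minimal polynomial of α is x^3 - 388, irreducible over Q since 388 is not a perfect cube (so x^3 - 388 has no rational root). Hence [Q(α):Q] = deg(m_α) = 3.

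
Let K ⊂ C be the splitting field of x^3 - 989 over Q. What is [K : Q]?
[K : Q] = 6

The roots of x^3 - 989 are ∛989, ω∛989, ω^2∛989 where ω = e^(2πi/3) is a primitive cube root of unity, so K = Q(∛989, ω). Now [Q(∛989):Q] = 3 (since 989 is not a perfect cube, x^3 - 989 is irreducible) and [Q(ω):Q] = 2. Both 2 and 3 divide [K:Q], and [K:Q] ≤ 3·2 = 6, so [K:Q] = 6. (Equivalently: Q(∛989) ⊂ R but ω ∉ R, so [K : Q(∛989)] = 2.)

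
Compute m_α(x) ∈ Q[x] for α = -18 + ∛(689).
m_α(x) = x^3 + 54x^2 + 972x + 5143

Set β = α + 18 = ∛(689), so β^3 = 689. Then (α + 18)^3 - 689 = 0, i.e. α is a root of g(x) = (x + 18)^3 - 689 = x^3 + 54x^2 + 972x + 5143. Since g(x) = h(x + 18) where h(x) = x^3 - 689, and h is irreducible over Q (because 689 is not a perfect cube, so h has no rational root, and a monic cubic with no rational root is irreducible), g is also irreducible (irreducibility is preserved under the substitution x → x + 18). Hence m_α(x) = x^3 + 54x^2 + 972x + 5143.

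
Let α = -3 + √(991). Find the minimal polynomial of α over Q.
m_α(x) = x^2 + 6x - 982

From α + 3 = √(991), squaring gives (α + 3)^2 = 991, i.e. α^2 + 6α + 9 = 991, so α^2 + 6α - 982 = 0. The discriminant of x^2 + 6x - 982 is (6)^2 - 4·(-982) = 36 + 3928 = 3964, and 4·(991) is not a perfect square in Q since 991 is squarefree and ≠ 1. Hence x^2 + 6x - 982 is irreducible over Q and is the minimal polynomial of α.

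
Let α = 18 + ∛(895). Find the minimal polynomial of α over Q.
m_α(x) = x^3 - 54x^2 + 972x - 6727

Set β = α - 18 = ∛(895), so β^3 = 895. Then (α - 18)^3 - 895 = 0, i.e. α is a root of g(x) = (x - 18)^3 - 895 = x^3 - 54x^2 + 972x - 6727. Since g(x) = h(x - 18) where h(x) = x^3 - 895, and h is irreducible over Q (because 895 is not a perfect cube, so h has no rational root, and a monic cubic with no rational root is irreducible), g is also irreducible (irreducibility is preserved under the substitution x → x - 18). Hence m_α(x) = x^3 - 54x^2 + 972x - 6727.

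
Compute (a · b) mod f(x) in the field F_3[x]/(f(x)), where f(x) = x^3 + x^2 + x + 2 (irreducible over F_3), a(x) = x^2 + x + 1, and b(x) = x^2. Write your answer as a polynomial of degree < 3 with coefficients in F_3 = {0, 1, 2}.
a · b ≡ x (mod f(x))

Multiply in F_3[x]: a(x)·b(x) = (x^2 + x + 1)·(x^2) = x^4 + x^3 + x^2. This has degree ≥ 3, so divide by f(x) over F_3: x^4 + x^3 + x^2 = (x)·(x^3 + x^2 + x + 2) + (x). Hence a·b ≡ x (mod f). (F_3[x]/(f) is a field with 3^3 = 27 elements since f is irreducible of degree 3.)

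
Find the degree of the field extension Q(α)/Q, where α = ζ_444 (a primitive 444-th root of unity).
[Q(α):Q] = 144

The minimal polynomial of ζ_444 over Q is the 444-th cyclotomic polynomial Φ_444(x), which is irreducible over Q and has degree φ(444) = 144. Hence [Q(α):Q] = φ(444) = 144.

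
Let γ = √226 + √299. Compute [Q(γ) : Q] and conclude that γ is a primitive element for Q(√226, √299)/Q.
[Q(γ) : Q] = 4 (equivalently, Q(γ) = Q(√226, √299))

Obviously Q(γ) ⊆ Q(√226, √299), and [Q(√226, √299):Q] = 4 (since 226, 299 are distinct squarefree integers > 1 with 67574 not a perfect square). To show equality we compute the minimal polynomial of γ. From γ = √226 + √299: γ^2 = 226 + 2√(67574) + 299 = 525 + 2√(67574), so γ^2 - 525 = 2√(67574); squaring, (γ^2 - 525)^2 = 4·67574, i.e. γ^4 - 1050γ^2 + 275625 - 270296 = 0, i.e. γ^4 - 1050γ^2 + 5329 = 0. So γ is a root of x^4 - 1050x^2 + 5329. This polynomial is irreducible over Q: it has no rational root (each ±√226 ± √299 is irrational), and any factorization into two quadratics over Q would force √(67574) ∈ Q (pairing opposite roots) or √226, √299 ∈ Q (other pairings), all impossible. Hence [Q(γ):Q] = 4 = [Q(√226, √299):Q], so Q(γ) = Q(√226, √299).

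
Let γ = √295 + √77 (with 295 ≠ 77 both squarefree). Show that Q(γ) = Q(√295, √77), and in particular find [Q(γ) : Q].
[Q(γ) : Q] = 4 (equivalently, Q(γ) = Q(√295, √77))

Obviously Q(γ) ⊆ Q(√295, √77), and [Q(√295, √77):Q] = 4 (since 295, 77 are distinct squarefree integers > 1 with 22715 not a perfect square). To show equality we compute the minimal polynomial of γ. From γ = √295 + √77: γ^2 = 295 + 2√(22715) + 77 = 372 + 2√(22715), so γ^2 - 372 = 2√(22715); squaring, (γ^2 - 372)^2 = 4·22715, i.e. γ^4 - 744γ^2 + 138384 - 90860 = 0, i.e. γ^4 - 744γ^2 + 47524 = 0. So γ is a root of x^4 - 744x^2 + 47524. This polynomial is irreducible over Q: it has no rational root (each ±√295 ± √77 is irrational), and any factorization into two quadratics over Q would force √(22715) ∈ Q (pairing opposite roots) or √295, √77 ∈ Q (other pairings), all impossible. Hence [Q(γ):Q] = 4 = [Q(√295, √77):Q], so Q(γ) = Q(√295, √77).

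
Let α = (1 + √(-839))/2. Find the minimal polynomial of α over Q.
m_α(x) = x^2 - x + 210

From 2α - 1 = √(-839), squaring gives (2α - 1)^2 = -839, i.e. 4α^2 - 4α + 1 = -839, so α^2 - α + (1 + 839)/4 = 0. Since -839 ≡ 1 (mod 4), (1 + 839)/4 = 210 ∈ Z. The polynomial x^2 - x + 210 has discriminant 1 - 4·(210) = -839, which is not a perfect square in Q (d = -839 is squarefree and ≠ 1), so x^2 - x + 210 is irreducible over Q. It is the minimal polynomial of α.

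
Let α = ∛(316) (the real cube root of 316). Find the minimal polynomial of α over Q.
m_α(x) = x^3 - 316

α satisfies α^3 = 316, so x^3 - 316 annihilates α. By the rational root test, a rational root p/q (in lowest terms) of x^3 - 316 would satisfy p^3 = 316 q^3, forcing q = 1 and p^3 = 316; but 316 is not a perfect cube, contradiction. A monic cubic over Q with no rational root is irreducible (any nontrivial factorization would include a linear factor). Hence x^3 - 316 is the minimal polynomial of α, and in particular [Q(α):Q] = 3.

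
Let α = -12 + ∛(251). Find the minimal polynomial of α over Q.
m_α(x) = x^3 + 36x^2 + 432x + 1477

Set β = α + 12 = ∛(251), so β^3 = 251. Then (α + 12)^3 - 251 = 0, i.e. α is a root of g(x) = (x + 12)^3 - 251 = x^3 + 36x^2 + 432x + 1477. Since g(x) = h(x + 12) where h(x) = x^3 - 251, and h is irreducible over Q (because 251 is not a perfect cube, so h has no rational root, and a monic cubic with no rational root is irreducible), g is also irreducible (irreducibility is preserved under the substitution x → x + 12). Hence m_α(x) = x^3 + 36x^2 + 432x + 1477.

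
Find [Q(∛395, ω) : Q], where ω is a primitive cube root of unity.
[Q(∛395, ω) : Q] = 6

[Q(∛395):Q] = 3 (min poly x^3 - 395, irreducible since 395 is not a perfect cube). [Q(ω):Q] = 2 (min poly x^2 + x + 1). Since Q(∛395) ⊂ R and ω ∉ R, we have ω ∉ Q(∛395), so x^2 + x + 1 remains irreducible over Q(∛395) and [Q(∛395, ω) : Q(∛395)] = 2. By the tower law, [Q(∛395, ω) : Q] = 3 · 2 = 6. (In fact Q(∛395, ω) is the splitting field of x^3 - 395 over Q.)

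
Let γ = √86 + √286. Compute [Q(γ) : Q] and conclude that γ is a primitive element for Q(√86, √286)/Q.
[Q(γ) : Q] = 4 (equivalently, Q(γ) = Q(√86, √286))

Obviously Q(γ) ⊆ Q(√86, √286), and [Q(√86, √286):Q] = 4 (since 86, 286 are distinct squarefree integers > 1 with 24596 not a perfect square). To show equality we compute the minimal polynomial of γ. From γ = √86 + √286: γ^2 = 86 + 2√(24596) + 286 = 372 + 2√(24596), so γ^2 - 372 = 2√(24596); squaring, (γ^2 - 372)^2 = 4·24596, i.e. γ^4 - 744γ^2 + 138384 - 98384 = 0, i.e. γ^4 - 744γ^2 + 40000 = 0. So γ is a root of x^4 - 744x^2 + 40000. This polynomial is irreducible over Q: it has no rational root (each ±√86 ± √286 is irrational), and any factorization into two quadratics over Q would force √(24596) ∈ Q (pairing opposite roots) or √86, √286 ∈ Q (other pairings), all impossible. Hence [Q(γ):Q] = 4 = [Q(√86, √286):Q], so Q(γ) = Q(√86, √286).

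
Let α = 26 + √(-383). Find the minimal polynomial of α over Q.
m_α(x) = x^2 - 52x + 1059

From α - 26 = √(-383), squaring gives (α - 26)^2 = -383, i.e. α^2 - 52α + 676 = -383, so α^2 - 52α + 1059 = 0. The discriminant of x^2 - 52x + 1059 is (-52)^2 - 4·(1059) = 2704 - 4236 = -1532, and 4·(-383) is not a perfect square in Q since -383 is squarefree and ≠ 1. Hence x^2 - 52x + 1059 is irreducible over Q and is the minimal polynomial of α.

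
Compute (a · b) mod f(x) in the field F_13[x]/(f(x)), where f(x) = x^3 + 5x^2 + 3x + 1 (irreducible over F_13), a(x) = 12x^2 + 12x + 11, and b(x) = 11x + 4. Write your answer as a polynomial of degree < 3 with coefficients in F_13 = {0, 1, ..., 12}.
a · b ≡ x^2 + 7x + 3 (mod f(x))

Multiply in F_13[x]: a(x)·b(x) = (12x^2 + 12x + 11)·(11x + 4) = 2x^3 + 11x^2 + 5. This has degree ≥ 3, so divide by f(x) over F_13: 2x^3 + 11x^2 + 5 = (2)·(x^3 + 5x^2 + 3x + 1) + (x^2 + 7x + 3). Hence a·b ≡ x^2 + 7x + 3 (mod f). (F_13[x]/(f) is a field with 13^3 = 2197 elements since f is irreducible of degree 3.)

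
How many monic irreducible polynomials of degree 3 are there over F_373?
There are 17298248 monic irreducible polynomials of degree 3 over F_373

Each element of F_{373^3} that lies in no proper subfield is a root of exactly one monic irreducible of degree 3 over F_373, and each such polynomial has 3 distinct roots in F_{373^3}. By Möbius inversion the count is N_373(3) = (1/3) Σ_{d|3} μ(3/d) · 373^d = (1/3)(μ(3)·373^1 + μ(1)·373^3) = 51894744/3 = 17298248.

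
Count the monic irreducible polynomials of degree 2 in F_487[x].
There are 118341 monic irreducible polynomials of degree 2 over F_487

Each element of F_{487^2} that lies in no proper subfield is a root of exactly one monic irreducible of degree 2 over F_487, and each such polynomial has 2 distinct roots in F_{487^2}. By Möbius inversion the count is N_487(2) = (1/2) Σ_{d|2} μ(2/d) · 487^d = (1/2)(μ(2)·487^1 + μ(1)·487^2) = 236682/2 = 118341.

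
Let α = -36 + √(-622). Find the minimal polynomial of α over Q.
m_α(x) = x^2 + 72x + 1918

From α + 36 = √(-622), squaring gives (α + 36)^2 = -622, i.e. α^2 + 72α + 1296 = -622, so α^2 + 72α + 1918 = 0. The discriminant of x^2 + 72x + 1918 is (72)^2 - 4·(1918) = 5184 - 7672 = -2488, and 4·(-622) is not a perfect square in Q since -622 is squarefree and ≠ 1. Hence x^2 + 72x + 1918 is irreducible over Q and is the minimal polynomial of α.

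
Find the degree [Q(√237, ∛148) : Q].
[Q(√237, ∛148) : Q] = 6

Let L = Q(√237, ∛148). Since Q(√237) ⊂ L and [Q(√237):Q] = 2, the tower law gives 2 | [L:Q]. Likewise Q(∛148) ⊂ L with [Q(∛148):Q] = 3 (because 148 is not a perfect cube), so 3 | [L:Q]. As gcd(2,3) = 1, [L:Q] is divisible by 6. Conversely L is generated over Q by √237 and ∛148, so [L:Q] ≤ 2·3 = 6. Therefore [Q(√237, ∛148) : Q] = 6.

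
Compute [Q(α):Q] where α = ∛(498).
[Q(α):Q] = 3

The minimal polynomial of α is x^3 - 498, irreducible over Q since 498 is not a perfect cube (so x^3 - 498 has no rational root). Hence [Q(α):Q] = deg(m_α) = 3.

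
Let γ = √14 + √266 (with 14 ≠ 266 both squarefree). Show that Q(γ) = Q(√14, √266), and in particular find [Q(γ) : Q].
[Q(γ) : Q] = 4 (equivalently, Q(γ) = Q(√14, √266))

Obviously Q(γ) ⊆ Q(√14, √266), and [Q(√14, √266):Q] = 4 (since 14, 266 are distinct squarefree integers > 1 with 3724 not a perfect square). To show equality we compute the minimal polynomial of γ. From γ = √14 + √266: γ^2 = 14 + 2√(3724) + 266 = 280 + 2√(3724), so γ^2 - 280 = 2√(3724); squaring, (γ^2 - 280)^2 = 4·3724, i.e. γ^4 - 560γ^2 + 78400 - 14896 = 0, i.e. γ^4 - 560γ^2 + 63504 = 0. So γ is a root of x^4 - 560x^2 + 63504. This polynomial is irreducible over Q: it has no rational root (each ±√14 ± √266 is irrational), and any factorization into two quadratics over Q would force √(3724) ∈ Q (pairing opposite roots) or √14, √266 ∈ Q (other pairings), all impossible. Hence [Q(γ):Q] = 4 = [Q(√14, √266):Q], so Q(γ) = Q(√14, √266).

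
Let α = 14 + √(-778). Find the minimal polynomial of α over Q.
m_α(x) = x^2 - 28x + 974

From α - 14 = √(-778), squaring gives (α - 14)^2 = -778, i.e. α^2 - 28α + 196 = -778, so α^2 - 28α + 974 = 0. The discriminant of x^2 - 28x + 974 is (-28)^2 - 4·(974) = 784 - 3896 = -3112, and 4·(-778) is not a perfect square in Q since -778 is squarefree and ≠ 1. Hence x^2 - 28x + 974 is irreducible over Q and is the minimal polynomial of α.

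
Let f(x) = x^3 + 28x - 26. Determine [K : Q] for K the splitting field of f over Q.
[K : Q] = 6

By the rational root test, any rational root of the monic integer polynomial f(x) = x^3 + 28x - 26 must be an integer dividing the constant term -26, i.e. one of ±{1, 2, 13, 26}. Evaluating: f(1) = 3, f(-1) = -55, f(2) = 38, f(-2) = -90, f(13) = 2535, f(-13) = -2587, f(26) = 18278, f(-26) = -18330; none is 0, so f has no rational root and is therefore irreducible over Q (a cubic with no linear factor over a field is irreducible). For an irreducible cubic, the Galois group is A_3 or S_3 according as the discriminant disc(f) = -4a^3 - 27b^2 = -4·(28)^3 - 27·(-26)^2 = -106060 is or is not a square in Q. Here disc(f) = -106060 is not a perfect square in Q, so the Galois group of f over Q is not contained in A_3 and must be all of S_3. The splitting field has degree |S_3| = 6 over Q, so [K : Q] = 6.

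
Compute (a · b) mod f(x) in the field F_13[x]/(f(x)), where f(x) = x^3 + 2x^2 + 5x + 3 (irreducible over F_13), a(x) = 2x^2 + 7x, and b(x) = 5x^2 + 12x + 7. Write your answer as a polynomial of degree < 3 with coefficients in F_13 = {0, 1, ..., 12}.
a · b ≡ 9x^2 + 6x (mod f(x))

Multiply in F_13[x]: a(x)·b(x) = (2x^2 + 7x)·(5x^2 + 12x + 7) = 10x^4 + 7x^3 + 7x^2 + 10x. This has degree ≥ 3, so divide by f(x) over F_13: 10x^4 + 7x^3 + 7x^2 + 10x = (10x)·(x^3 + 2x^2 + 5x + 3) + (9x^2 + 6x). Hence a·b ≡ 9x^2 + 6x (mod f). (F_13[x]/(f) is a field with 13^3 = 2197 elements since f is irreducible of degree 3.)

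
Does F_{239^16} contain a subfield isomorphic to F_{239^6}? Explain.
No: F_{239^6} is not a subfield of F_{239^16}

F_{p^m} embeds in F_{p^n} iff m | n. Here 6 ∤ 16 (since 16 = 2·6 + 4 with remainder 4 ≠ 0), so F_{239^6} is not a subfield of F_{239^16}. Equivalently: if it were, the tower law would give 6 = [F_{239^6}:F_239] dividing [F_{239^16}:F_239] = 16, contradiction.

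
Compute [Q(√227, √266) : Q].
[Q(√227, √266) : Q] = 4

[Q(√227):Q] = 2 (min poly x^2 - 227, irreducible since 227 is squarefree > 1). For the top step, suppose √266 ∈ Q(√227), say √266 = c + d√227 with c, d ∈ Q. Squaring: 266 = c^2 + 227d^2 + 2cd√227. Since √227 ∉ Q this forces 2cd = 0. If d = 0 then √266 = c ∈ Q, contradicting 266 squarefree > 1. If c = 0 then 266 = 227d^2, so 227·266 = (227d)^2 is a perfect square in Q — but 227·266 = 60382 is not a perfect square (since 227 and 266 are distinct squarefree integers). Contradiction. Hence √266 ∉ Q(√227), so x^2 - 266 stays irreducible over Q(√227) and [Q(√227, √266) : Q(√227)] = 2. By the tower law, [Q(√227, √266) : Q] = 2 · 2 = 4.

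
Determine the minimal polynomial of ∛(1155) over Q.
m_α(x) = x^3 - 1155

α satisfies α^3 = 1155, so x^3 - 1155 annihilates α. By the rational root test, a rational root p/q (in lowest terms) of x^3 - 1155 would satisfy p^3 = 1155 q^3, forcing q = 1 and p^3 = 1155; but 1155 is not a perfect cube, contradiction. A monic cubic over Q with no rational root is irreducible (any nontrivial factorization would include a linear factor). Hence x^3 - 1155 is the minimal polynomial of α, and in particular [Q(α):Q] = 3.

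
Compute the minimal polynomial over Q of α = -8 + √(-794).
m_α(x) = x^2 + 16x + 858

From α + 8 = √(-794), squaring gives (α + 8)^2 = -794, i.e. α^2 + 16α + 64 = -794, so α^2 + 16α + 858 = 0. The discriminant of x^2 + 16x + 858 is (16)^2 - 4·(858) = 256 - 3432 = -3176, and 4·(-794) is not a perfect square in Q since -794 is squarefree and ≠ 1. Hence x^2 + 16x + 858 is irreducible over Q and is the minimal polynomial of α.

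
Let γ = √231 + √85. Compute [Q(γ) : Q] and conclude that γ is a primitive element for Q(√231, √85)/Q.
[Q(γ) : Q] = 4 (equivalently, Q(γ) = Q(√231, √85))

Obviously Q(γ) ⊆ Q(√231, √85), and [Q(√231, √85):Q] = 4 (since 231, 85 are distinct squarefree integers > 1 with 19635 not a perfect square). To show equality we compute the minimal polynomial of γ. From γ = √231 + √85: γ^2 = 231 + 2√(19635) + 85 = 316 + 2√(19635), so γ^2 - 316 = 2√(19635); squaring, (γ^2 - 316)^2 = 4·19635, i.e. γ^4 - 632γ^2 + 99856 - 78540 = 0, i.e. γ^4 - 632γ^2 + 21316 = 0. So γ is a root of x^4 - 632x^2 + 21316. This polynomial is irreducible over Q: it has no rational root (each ±√231 ± √85 is irrational), and any factorization into two quadratics over Q would force √(19635) ∈ Q (pairing opposite roots) or √231, √85 ∈ Q (other pairings), all impossible. Hence [Q(γ):Q] = 4 = [Q(√231, √85):Q], so Q(γ) = Q(√231, √85).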